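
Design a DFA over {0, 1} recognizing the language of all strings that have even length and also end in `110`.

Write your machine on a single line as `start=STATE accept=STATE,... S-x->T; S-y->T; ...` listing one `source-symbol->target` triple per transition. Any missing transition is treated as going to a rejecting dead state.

Handle the two conditions separately and then intersect. One (2 states) tracks the input length modulo 2; the other (4 states) tracks how much of the suffix `110` has currently been matched. Each combined state is a pair, one component from each; accept when both components accept. After merging equivalent states the machine shrinks.
A 5-state machine:
       0  1 
>  A   B  B 
   B   A  C 
   C   B  D 
   D   E  C 
 * E   B  B 
(> = start, * = accepting)

start=A; accept=E; A-0->B; A-1->B; B-0->A; B-1->C; C-0->B; C-1->D; D-0->E; D-1->C; E-0->B; E-1->B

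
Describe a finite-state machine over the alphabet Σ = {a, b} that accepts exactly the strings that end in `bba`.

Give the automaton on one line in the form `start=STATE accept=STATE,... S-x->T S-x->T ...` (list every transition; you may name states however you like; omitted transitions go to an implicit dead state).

Let each state record the length of the longest suffix of the input read so far that is also a prefix of `bba`. S1 means the last symbol is `b`; S2 means the last 2 symbols are `bb`; S3 means the last 3 symbols are `bba`. Accept only at S3, where the string currently ends in `bba`.
4 states suffice.
        a   b  
>  S0   S0  S1 
   S1   S0  S2 
   S2   S3  S2 
 * S3   S0  S1 
(> = start, * = accepting)

start=S0 accept=S3 S0-a->S0 S0-b->S1 S1-a->S0 S1-b->S2 S2-a->S3 S2-b->S2 S3-a->S0 S3-b->S1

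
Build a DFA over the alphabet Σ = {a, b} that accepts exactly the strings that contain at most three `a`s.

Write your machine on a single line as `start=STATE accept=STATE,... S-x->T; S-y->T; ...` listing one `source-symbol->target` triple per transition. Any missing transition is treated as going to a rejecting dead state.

start=q0; accept=q0,q1,q2,q3; q0-a->q1; q0-b->q0; q1-a->q2; q1-b->q1; q2-a->q3; q2-b->q2; q3-a->q4; q3-b->q3; q4-a->q4; q4-b->q4

Count `a`s, saturating at 4: states q0 through q3 mean 0 through 3 `a`s seen; q4 means more than 3. Each `a` increments (capped at q4); other symbols loop. Accept from {q0, q1, q2, q3}.
        a   b  
>* q0   q1  q0 
 * q1   q2  q1 
 * q2   q3  q2 
 * q3   q4  q3 
   q4   q4  q4 
(> = start, * = accepting)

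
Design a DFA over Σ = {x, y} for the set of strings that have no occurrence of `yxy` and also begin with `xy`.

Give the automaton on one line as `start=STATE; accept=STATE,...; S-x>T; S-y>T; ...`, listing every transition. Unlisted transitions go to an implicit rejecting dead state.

start=s0; accept=s4,s6,s8; s0-x>s1; s0-y>s2; s1-x>s3; s1-y>s4; s2-x>s5; s2-y>s2; s3-x>s3; s3-y>s2; s4-x>s6; s4-y>s4; s5-x>s3; s5-y>s7; s6-x>s8; s6-y>s9; s7-x>s7; s7-y>s7; s8-x>s8; s8-y>s4; s9-x>s9; s9-y>s9

Run two small machines in parallel and take their product. One (4 states) tracks partial matches of the forbidden pattern `yxy`; the other (4 states) tracks whether the input so far still matches the prefix `xy`. Each combined state is a pair, one component from each; accept when both components accept.
        x   y  
>  s0   s1  s2 
   s1   s3  s4 
   s2   s5  s2 
   s3   s3  s2 
 * s4   s6  s4 
   s5   s3  s7 
 * s6   s8  s9 
   s7   s7  s7 
 * s8   s8  s4 
   s9   s9  s9 
(> = start, * = accepting)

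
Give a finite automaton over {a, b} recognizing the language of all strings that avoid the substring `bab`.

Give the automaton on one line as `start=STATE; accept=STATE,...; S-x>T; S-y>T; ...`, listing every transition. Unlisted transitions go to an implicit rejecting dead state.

start=S0; accept=S0,S1,S2; S0-a>S0; S0-b>S1; S1-a>S2; S1-b>S1; S2-a>S0; S2-b>S3; S3-a>S3; S3-b>S3

Track partial matches of the forbidden pattern `bab`. State S3 is a dead state reached once `bab` has occurred; every other state accepts. S0 means no part of `bab` is currently matched.
4 states suffice.
        a   b  
>* S0   S0  S1 
 * S1   S2  S1 
 * S2   S0  S3 
   S3   S3  S3 
(> = start, * = accepting)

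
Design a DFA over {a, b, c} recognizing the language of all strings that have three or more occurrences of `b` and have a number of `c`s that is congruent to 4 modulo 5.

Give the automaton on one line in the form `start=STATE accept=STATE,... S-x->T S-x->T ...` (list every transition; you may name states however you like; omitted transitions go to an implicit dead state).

Build one automaton per condition and run them in lockstep. One (5 states) tracks the count of `b`s, saturating at 4; the other (5 states) tracks the count of `c`s modulo 5. Each combined state is a pair, one component from each; accept when both components accept. After merging equivalent states the machine shrinks.
A 20-state machine:
          a    b    c  
>  s0     s0   s1   s2 
   s1     s1   s3   s4 
   s2     s2   s4   s5 
   s3     s3   s6   s7 
   s4     s4   s7   s8 
   s5     s5   s8   s9 
   s6     s6   s6  s10 
   s7     s7  s10  s11 
   s8     s8  s11  s12 
   s9     s9  s12  s13 
   s10   s10  s10  s14 
   s11   s11  s14  s15 
   s12   s12  s15  s16 
   s13   s13  s16   s0 
   s14   s14  s14  s17 
   s15   s15  s17  s18 
   s16   s16  s18   s1 
   s17   s17  s17  s19 
   s18   s18  s19   s3 
 * s19   s19  s19   s6 
(> = start, * = accepting)

start=s0 accept=s19 s0-a->s0 s0-b->s1 s0-c->s2 s1-a->s1 s1-b->s3 s1-c->s4 s2-a->s2 s2-b->s4 s2-c->s5 s3-a->s3 s3-b->s6 s3-c->s7 s4-a->s4 s4-b->s7 s4-c->s8 s5-a->s5 s5-b->s8 s5-c->s9 s6-a->s6 s6-b->s6 s6-c->s10 s7-a->s7 s7-b->s10 s7-c->s11 s8-a->s8 s8-b->s11 s8-c->s12 s9-a->s9 s9-b->s12 s9-c->s13 s10-a->s10 s10-b->s10 s10-c->s14 s11-a->s11 s11-b->s14 s11-c->s15 s12-a->s12 s12-b->s15 s12-c->s16 s13-a->s13 s13-b->s16 s13-c->s0 s14-a->s14 s14-b->s14 s14-c->s17 s15-a->s15 s15-b->s17 s15-c->s18 s16-a->s16 s16-b->s18 s16-c->s1 s17-a->s17 s17-b->s17 s17-c->s19 s18-a->s18 s18-b->s19 s18-c->s3 s19-a->s19 s19-b->s19 s19-c->s6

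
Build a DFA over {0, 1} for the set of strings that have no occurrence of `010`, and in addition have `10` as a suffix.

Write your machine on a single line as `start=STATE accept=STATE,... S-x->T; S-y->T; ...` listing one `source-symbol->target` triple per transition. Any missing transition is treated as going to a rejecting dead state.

Build one automaton per condition and run them in lockstep. One (4 states) tracks partial matches of the forbidden pattern `010`; the other (3 states) tracks how much of the suffix `10` has currently been matched. Each combined state is a pair, one component from each; accept when both components accept.
8 states suffice.
       0  1 
>  A   B  C 
   B   B  D 
   C   E  C 
   D   F  C 
 * E   B  D 
   F   G  H 
   G   G  H 
   H   F  H 
(> = start, * = accepting)

start=A; accept=E; A-0->B; A-1->C; B-0->B; B-1->D; C-0->E; C-1->C; D-0->F; D-1->C; E-0->B; E-1->D; F-0->G; F-1->H; G-0->G; G-1->H; H-0->F; H-1->H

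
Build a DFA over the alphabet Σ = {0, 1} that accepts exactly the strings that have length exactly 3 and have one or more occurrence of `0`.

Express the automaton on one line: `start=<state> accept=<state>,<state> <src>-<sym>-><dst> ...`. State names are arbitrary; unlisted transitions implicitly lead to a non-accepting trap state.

Build one automaton per condition and run them in lockstep. One (5 states) tracks the input length, saturating at 4; the other (3 states) tracks the count of `0`s, saturating at 2. Each combined state is a pair, one component from each; accept when both components accept.
With 12 states:
       0  1 
>  A   B  C 
   B   D  E 
   C   E  F 
   D   G  G 
   E   G  H 
   F   H  I 
 * G   J  J 
 * H   J  K 
   I   K  L 
   J   J  J 
   K   J  K 
   L   K  L 
(> = start, * = accepting)

start=A accept=G,H A-0->B A-1->C B-0->D B-1->E C-0->E C-1->F D-0->G D-1->G E-0->G E-1->H F-0->H F-1->I G-0->J G-1->J H-0->J H-1->K I-0->K I-1->L J-0->J J-1->J K-0->J K-1->K L-0->K L-1->L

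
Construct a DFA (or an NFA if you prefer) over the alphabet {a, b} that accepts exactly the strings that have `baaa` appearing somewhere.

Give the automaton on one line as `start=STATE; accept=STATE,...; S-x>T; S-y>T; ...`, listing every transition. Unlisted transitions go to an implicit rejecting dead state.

start=S0; accept=S4; S0-a>S0; S0-b>S1; S1-a>S2; S1-b>S1; S2-a>S3; S2-b>S1; S3-a>S4; S3-b>S1; S4-a>S4; S4-b>S4

States S0..S3 record the length of the longest prefix of `baaa` that matches the current input suffix. Reaching S4 means `baaa` has been seen, and we stay there forever. Accept from S4.
        a   b  
>  S0   S0  S1 
   S1   S2  S1 
   S2   S3  S1 
   S3   S4  S1 
 * S4   S4  S4 
(> = start, * = accepting)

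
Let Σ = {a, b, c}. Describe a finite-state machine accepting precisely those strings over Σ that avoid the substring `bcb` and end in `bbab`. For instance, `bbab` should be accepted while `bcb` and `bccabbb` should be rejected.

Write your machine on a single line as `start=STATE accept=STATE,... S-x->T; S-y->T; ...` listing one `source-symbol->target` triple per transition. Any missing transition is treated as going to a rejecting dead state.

start=S0; accept=S6; S0-a->S0; S0-b->S1; S0-c->S0; S1-a->S0; S1-b->S2; S1-c->S3; S2-a->S4; S2-b->S2; S2-c->S3; S3-a->S0; S3-b->S5; S3-c->S0; S4-a->S0; S4-b->S6; S4-c->S0; S5-a->S5; S5-b->S5; S5-c->S5; S6-a->S0; S6-b->S2; S6-c->S3

Run two small machines in parallel and take their product. One (4 states) tracks partial matches of the forbidden pattern `bcb`; the other (5 states) tracks how much of the suffix `bbab` has currently been matched. Each combined state is a pair, one component from each; accept when both components accept. Equivalent product states are then merged.
        a   b   c  
>  S0   S0  S1  S0 
   S1   S0  S2  S3 
   S2   S4  S2  S3 
   S3   S0  S5  S0 
   S4   S0  S6  S0 
   S5   S5  S5  S5 
 * S6   S0  S2  S3 
(> = start, * = accepting)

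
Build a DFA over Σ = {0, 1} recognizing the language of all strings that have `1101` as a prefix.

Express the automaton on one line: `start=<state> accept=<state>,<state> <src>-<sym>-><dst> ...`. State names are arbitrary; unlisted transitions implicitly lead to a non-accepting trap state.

Check the first 4 symbols one by one: S0 through S3 record how many have matched `1101` so far; any wrong symbol goes to the dead state S5. After all 4 match we enter the accepting sink S4.
6 states suffice.
        0   1  
>  S0   S5  S1 
   S1   S5  S2 
   S2   S3  S5 
   S3   S5  S4 
 * S4   S4  S4 
   S5   S5  S5 
(> = start, * = accepting)

start=S0 accept=S4 S0-0->S5 S0-1->S1 S1-0->S5 S1-1->S2 S2-0->S3 S2-1->S5 S3-0->S5 S3-1->S4 S4-0->S4 S4-1->S4 S5-0->S5 S5-1->S5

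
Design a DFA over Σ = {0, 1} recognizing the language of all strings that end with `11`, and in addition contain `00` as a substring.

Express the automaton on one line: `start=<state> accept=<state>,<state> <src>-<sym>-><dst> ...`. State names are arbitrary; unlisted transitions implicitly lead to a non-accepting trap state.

start=s0 accept=s6 s0-0->s1 s0-1->s2 s1-0->s3 s1-1->s2 s2-0->s1 s2-1->s4 s3-0->s3 s3-1->s5 s4-0->s1 s4-1->s4 s5-0->s3 s5-1->s6 s6-0->s3 s6-1->s6

Build one automaton per condition and run them in lockstep. One (3 states) tracks how much of the suffix `11` has currently been matched; the other (3 states) tracks whether and how much of `00` has been seen. Each combined state is a pair, one component from each; accept when both components accept.
7 states suffice.
        0   1  
>  s0   s1  s2 
   s1   s3  s2 
   s2   s1  s4 
   s3   s3  s5 
   s4   s1  s4 
   s5   s3  s6 
 * s6   s3  s6 
(> = start, * = accepting)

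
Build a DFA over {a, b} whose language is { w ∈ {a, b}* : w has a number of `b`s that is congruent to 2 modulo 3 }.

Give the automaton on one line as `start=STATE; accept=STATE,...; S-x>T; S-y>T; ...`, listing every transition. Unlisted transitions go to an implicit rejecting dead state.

start=S0; accept=S2; S0-a>S0; S0-b>S1; S1-a>S1; S1-b>S2; S2-a>S2; S2-b>S0

The only thing that matters is how many `b`s have appeared, reduced mod 3. Use one state per residue: S0 for 0, …, S2 for 2. Reading `b` moves to the next residue; anything else stays put. S2 is accepting.
With 3 states:
        a   b  
>  S0   S0  S1 
   S1   S1  S2 
 * S2   S2  S0 
(> = start, * = accepting)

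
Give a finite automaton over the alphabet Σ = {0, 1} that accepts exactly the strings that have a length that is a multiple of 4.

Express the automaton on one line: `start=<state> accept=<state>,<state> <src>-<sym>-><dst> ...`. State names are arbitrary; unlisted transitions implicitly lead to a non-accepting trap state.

start=s0 accept=s0 s0-0->s1 s0-1->s1 s1-0->s2 s1-1->s2 s2-0->s3 s2-1->s3 s3-0->s0 s3-1->s0

Count input length modulo 4: every symbol advances one step around the cycle s0 → s1 → s2 → s3 → s0. Accept at s0.
With 4 states:
        0   1  
>* s0   s1  s1 
   s1   s2  s2 
   s2   s3  s3 
   s3   s0  s0 
(> = start, * = accepting)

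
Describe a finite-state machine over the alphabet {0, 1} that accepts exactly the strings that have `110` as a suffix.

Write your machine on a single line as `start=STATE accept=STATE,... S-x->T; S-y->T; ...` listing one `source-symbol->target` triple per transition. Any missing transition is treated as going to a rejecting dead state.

Remember how much of `110` the current input suffix matches. State A means no match yet; B means the last symbol is `1`; C means the last 2 symbols are `11`; D means the last 3 symbols are `110`. Only D accepts. On a mismatch, fall back to the longest proper suffix that is still a prefix of `110`.
       0  1 
>  A   A  B 
   B   A  C 
   C   D  C 
 * D   A  B 
(> = start, * = accepting)

start=A; accept=D; A-0->A; A-1->B; B-0->A; B-1->C; C-0->D; C-1->C; D-0->A; D-1->B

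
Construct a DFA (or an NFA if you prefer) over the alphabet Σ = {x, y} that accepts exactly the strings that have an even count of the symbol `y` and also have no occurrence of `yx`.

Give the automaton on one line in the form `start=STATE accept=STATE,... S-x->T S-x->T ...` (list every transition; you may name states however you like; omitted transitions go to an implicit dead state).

start=q0 accept=q0,q3 q0-x->q0 q0-y->q1 q1-x->q2 q1-y->q3 q2-x->q2 q2-y->q2 q3-x->q2 q3-y->q1

Build one automaton per condition and run them in lockstep. One (2 states) tracks the count of `y`s modulo 2; the other (3 states) tracks partial matches of the forbidden pattern `yx`. Each combined state is a pair, one component from each; accept when both components accept. Equivalent product states are then merged.
With 4 states:
        x   y  
>* q0   q0  q1 
   q1   q2  q3 
   q2   q2  q2 
 * q3   q2  q1 
(> = start, * = accepting)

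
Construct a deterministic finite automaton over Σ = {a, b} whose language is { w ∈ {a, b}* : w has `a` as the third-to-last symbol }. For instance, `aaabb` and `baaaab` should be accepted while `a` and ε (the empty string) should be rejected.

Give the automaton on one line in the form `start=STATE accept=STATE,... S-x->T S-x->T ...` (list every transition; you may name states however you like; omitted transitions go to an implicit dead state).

Because acceptance depends on a position counted from the end, the machine has to buffer the most recent 3 symbols. Make each state the string of the last up-to-3 symbols read; on input `x` shift the window left and append `x`. Accept when the buffered window has length 3 and begins with `a`.
15 states suffice.
          a    b  
>  q0     q1   q2 
   q1     q3   q4 
   q2     q5   q6 
   q3     q7   q8 
   q4     q9  q10 
   q5    q11  q12 
   q6    q13  q14 
 * q7     q7   q8 
 * q8     q9  q10 
 * q9    q11  q12 
 * q10   q13  q14 
   q11    q7   q8 
   q12    q9  q10 
   q13   q11  q12 
   q14   q13  q14 
(> = start, * = accepting)

start=q0 accept=q7,q8,q9,q10 q0-a->q1 q0-b->q2 q1-a->q3 q1-b->q4 q2-a->q5 q2-b->q6 q3-a->q7 q3-b->q8 q4-a->q9 q4-b->q10 q5-a->q11 q5-b->q12 q6-a->q13 q6-b->q14 q7-a->q7 q7-b->q8 q8-a->q9 q8-b->q10 q9-a->q11 q9-b->q12 q10-a->q13 q10-b->q14 q11-a->q7 q11-b->q8 q12-a->q9 q12-b->q10 q13-a->q11 q13-b->q12 q14-a->q13 q14-b->q14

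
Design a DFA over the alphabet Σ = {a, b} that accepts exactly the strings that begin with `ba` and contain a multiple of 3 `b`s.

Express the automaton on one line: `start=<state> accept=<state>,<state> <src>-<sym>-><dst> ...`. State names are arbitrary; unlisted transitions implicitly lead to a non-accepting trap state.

start=S0 accept=S7 S0-a->S1 S0-b->S2 S1-a->S1 S1-b->S3 S2-a->S4 S2-b->S5 S3-a->S3 S3-b->S5 S4-a->S4 S4-b->S6 S5-a->S5 S5-b->S1 S6-a->S6 S6-b->S7 S7-a->S7 S7-b->S4

Handle the two conditions separately and then intersect. The first has 4 states tracking whether the input so far still matches the prefix `ba`; the second has 3 states tracking the count of `b`s modulo 3. A product state is a pair (one from each), accepting exactly when both do.
        a   b  
>  S0   S1  S2 
   S1   S1  S3 
   S2   S4  S5 
   S3   S3  S5 
   S4   S4  S6 
   S5   S5  S1 
   S6   S6  S7 
 * S7   S7  S4 
(> = start, * = accepting)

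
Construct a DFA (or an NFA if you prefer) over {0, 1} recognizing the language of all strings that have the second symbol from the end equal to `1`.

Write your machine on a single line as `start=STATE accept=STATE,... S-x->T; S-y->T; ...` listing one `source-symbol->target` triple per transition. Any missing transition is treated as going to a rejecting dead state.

start=A; accept=F,G; A-0->B; A-1->C; B-0->D; B-1->E; C-0->F; C-1->G; D-0->D; D-1->E; E-0->F; E-1->G; F-0->D; F-1->E; G-0->F; G-1->G

A DFA must remember the last 2 symbols (since which symbol is second-to-last isn't known until the input ends). Use one state per possible window of the last ≤2 symbols; accept from those whose window starts with `1`.
With 7 states:
       0  1 
>  A   B  C 
   B   D  E 
   C   F  G 
   D   D  E 
   E   F  G 
 * F   D  E 
 * G   F  G 
(> = start, * = accepting)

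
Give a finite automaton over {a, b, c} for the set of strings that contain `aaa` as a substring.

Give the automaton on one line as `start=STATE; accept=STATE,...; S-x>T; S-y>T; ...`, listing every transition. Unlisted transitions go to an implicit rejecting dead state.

start=s0; accept=s3; s0-a>s1; s0-b>s0; s0-c>s0; s1-a>s2; s1-b>s0; s1-c>s0; s2-a>s3; s2-b>s0; s2-c>s0; s3-a>s3; s3-b>s3; s3-c>s3

Track how much of `aaa` has been matched so far: state s0 is no progress, s3 is the absorbing accept state reached once `aaa` has occurred. Intermediate states record partial matches; on a mismatch, fall back to the longest reusable overlap.
A 4-state machine:
        a   b   c  
>  s0   s1  s0  s0 
   s1   s2  s0  s0 
   s2   s3  s0  s0 
 * s3   s3  s3  s3 
(> = start, * = accepting)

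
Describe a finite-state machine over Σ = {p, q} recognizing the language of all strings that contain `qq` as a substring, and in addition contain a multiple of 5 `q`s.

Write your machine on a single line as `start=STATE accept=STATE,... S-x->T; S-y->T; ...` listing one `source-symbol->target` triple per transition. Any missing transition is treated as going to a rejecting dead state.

Run two small machines in parallel and take their product. One (3 states) tracks whether and how much of `qq` has been seen; the other (5 states) tracks the count of `q`s modulo 5. Each combined state is a pair, one component from each; accept when both components accept.
With 15 states:
          p    q  
>  S0     S0   S1 
   S1     S2   S3 
   S2     S2   S4 
   S3     S3   S5 
   S4     S6   S5 
   S5     S5   S7 
   S6     S6   S8 
   S7     S7   S9 
   S8    S10   S7 
 * S9     S9  S11 
   S10   S10  S12 
   S11   S11   S3 
   S12   S13   S9 
   S13   S13  S14 
   S14    S0  S11 
(> = start, * = accepting)

start=S0; accept=S9; S0-p->S0; S0-q->S1; S1-p->S2; S1-q->S3; S2-p->S2; S2-q->S4; S3-p->S3; S3-q->S5; S4-p->S6; S4-q->S5; S5-p->S5; S5-q->S7; S6-p->S6; S6-q->S8; S7-p->S7; S7-q->S9; S8-p->S10; S8-q->S7; S9-p->S9; S9-q->S11; S10-p->S10; S10-q->S12; S11-p->S11; S11-q->S3; S12-p->S13; S12-q->S9; S13-p->S13; S13-q->S14; S14-p->S0; S14-q->S11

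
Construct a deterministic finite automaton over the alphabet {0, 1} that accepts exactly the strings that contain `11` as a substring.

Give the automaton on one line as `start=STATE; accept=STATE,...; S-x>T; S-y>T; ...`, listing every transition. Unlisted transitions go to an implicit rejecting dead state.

start=A; accept=C; A-0>A; A-1>B; B-0>A; B-1>C; C-0>C; C-1>C

Track how much of `11` has been matched so far: state A is no progress, C is the absorbing accept state reached once `11` has occurred. Intermediate states record partial matches; on a mismatch, fall back to the longest reusable overlap.
       0  1 
>  A   A  B 
   B   A  C 
 * C   C  C 
(> = start, * = accepting)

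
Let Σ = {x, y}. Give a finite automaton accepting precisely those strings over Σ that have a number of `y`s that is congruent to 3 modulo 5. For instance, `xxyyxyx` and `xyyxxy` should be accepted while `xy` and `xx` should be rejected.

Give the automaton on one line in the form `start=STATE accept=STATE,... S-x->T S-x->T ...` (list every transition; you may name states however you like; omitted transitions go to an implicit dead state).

start=q0 accept=q3 q0-x->q0 q0-y->q1 q1-x->q1 q1-y->q2 q2-x->q2 q2-y->q3 q3-x->q3 q3-y->q4 q4-x->q4 q4-y->q0

Keep the running count of `y`s modulo 5: each `y` advances along the cycle q0 → q1 → q2 → q3 → q4 → q0 while other symbols loop. Accept at q3.
5 states suffice.
        x   y  
>  q0   q0  q1 
   q1   q1  q2 
   q2   q2  q3 
 * q3   q3  q4 
   q4   q4  q0 
(> = start, * = accepting)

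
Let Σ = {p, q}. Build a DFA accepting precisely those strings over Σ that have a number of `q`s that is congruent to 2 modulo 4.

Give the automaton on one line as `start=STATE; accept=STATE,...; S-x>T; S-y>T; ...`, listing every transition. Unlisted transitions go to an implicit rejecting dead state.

Keep the running count of `q`s modulo 4: each `q` advances along the cycle S0 → S1 → S2 → S3 → S0 while other symbols loop. Accept at S2.
A 4-state machine:
        p   q  
>  S0   S0  S1 
   S1   S1  S2 
 * S2   S2  S3 
   S3   S3  S0 
(> = start, * = accepting)

start=S0; accept=S2; S0-p>S0; S0-q>S1; S1-p>S1; S1-q>S2; S2-p>S2; S2-q>S3; S3-p>S3; S3-q>S0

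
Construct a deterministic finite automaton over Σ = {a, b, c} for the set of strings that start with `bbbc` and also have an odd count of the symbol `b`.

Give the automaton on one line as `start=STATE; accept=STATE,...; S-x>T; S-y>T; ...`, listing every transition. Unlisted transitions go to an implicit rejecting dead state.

Run two small machines in parallel and take their product. The first has 6 states tracking whether the input so far still matches the prefix `bbbc`; the second has 2 states tracking the count of `b`s modulo 2. A product state is a pair (one from each), accepting exactly when both do. Equivalent product states are then merged.
With 7 states:
        a   b   c  
>  q0   q1  q2  q1 
   q1   q1  q1  q1 
   q2   q1  q3  q1 
   q3   q1  q4  q1 
   q4   q1  q1  q5 
 * q5   q5  q6  q5 
   q6   q6  q5  q6 
(> = start, * = accepting)

start=q0; accept=q5; q0-a>q1; q0-b>q2; q0-c>q1; q1-a>q1; q1-b>q1; q1-c>q1; q2-a>q1; q2-b>q3; q2-c>q1; q3-a>q1; q3-b>q4; q3-c>q1; q4-a>q1; q4-b>q1; q4-c>q5; q5-a>q5; q5-b>q6; q5-c>q5; q6-a>q6; q6-b>q5; q6-c>q6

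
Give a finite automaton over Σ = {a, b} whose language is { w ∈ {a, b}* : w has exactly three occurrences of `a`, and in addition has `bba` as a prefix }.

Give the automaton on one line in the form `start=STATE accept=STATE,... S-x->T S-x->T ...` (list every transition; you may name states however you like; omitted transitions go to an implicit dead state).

start=S0 accept=S10 S0-a->S1 S0-b->S2 S1-a->S3 S1-b->S1 S2-a->S1 S2-b->S4 S3-a->S5 S3-b->S3 S4-a->S6 S4-b->S7 S5-a->S8 S5-b->S5 S6-a->S9 S6-b->S6 S7-a->S1 S7-b->S7 S8-a->S8 S8-b->S8 S9-a->S10 S9-b->S9 S10-a->S11 S10-b->S10 S11-a->S11 S11-b->S11

Handle the two conditions separately and then intersect. The first has 5 states tracking the count of `a`s, saturating at 4; the second has 5 states tracking whether the input so far still matches the prefix `bba`. A product state is a pair (one from each), accepting exactly when both do.
12 states suffice.
          a    b  
>  S0     S1   S2 
   S1     S3   S1 
   S2     S1   S4 
   S3     S5   S3 
   S4     S6   S7 
   S5     S8   S5 
   S6     S9   S6 
   S7     S1   S7 
   S8     S8   S8 
   S9    S10   S9 
 * S10   S11  S10 
   S11   S11  S11 
(> = start, * = accepting)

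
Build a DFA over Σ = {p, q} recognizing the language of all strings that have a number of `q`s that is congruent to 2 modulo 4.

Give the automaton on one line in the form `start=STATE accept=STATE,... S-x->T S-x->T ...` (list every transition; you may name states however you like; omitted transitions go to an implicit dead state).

Keep the running count of `q`s modulo 4: each `q` advances along the cycle S0 → S1 → S2 → S3 → S0 while other symbols loop. Accept at S2.
4 states suffice.
        p   q  
>  S0   S0  S1 
   S1   S1  S2 
 * S2   S2  S3 
   S3   S3  S0 
(> = start, * = accepting)

start=S0 accept=S2 S0-p->S0 S0-q->S1 S1-p->S1 S1-q->S2 S2-p->S2 S2-q->S3 S3-p->S3 S3-q->S0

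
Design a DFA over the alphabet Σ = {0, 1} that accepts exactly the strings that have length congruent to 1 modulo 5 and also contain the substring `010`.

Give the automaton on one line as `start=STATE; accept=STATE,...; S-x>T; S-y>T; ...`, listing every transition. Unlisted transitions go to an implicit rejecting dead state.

Build one automaton per condition and run them in lockstep. The first has 5 states tracking the input length modulo 5; the second has 4 states tracking whether and how much of `010` has been seen. A product state is a pair (one from each), accepting exactly when both do.
A 20-state machine:
       0  1 
>  A   B  C 
   B   D  E 
   C   D  F 
   D   G  H 
   E   I  J 
   F   G  J 
   G   K  L 
   H   M  N 
   I   M  M 
   J   K  N 
   K   O  P 
   L   Q  A 
   M   Q  Q 
   N   O  A 
   O   B  R 
   P   S  C 
   Q   S  S 
   R   T  F 
 * S   T  T 
   T   I  I 
(> = start, * = accepting)

start=A; accept=S; A-0>B; A-1>C; B-0>D; B-1>E; C-0>D; C-1>F; D-0>G; D-1>H; E-0>I; E-1>J; F-0>G; F-1>J; G-0>K; G-1>L; H-0>M; H-1>N; I-0>M; I-1>M; J-0>K; J-1>N; K-0>O; K-1>P; L-0>Q; L-1>A; M-0>Q; M-1>Q; N-0>O; N-1>A; O-0>B; O-1>R; P-0>S; P-1>C; Q-0>S; Q-1>S; R-0>T; R-1>F; S-0>T; S-1>T; T-0>I; T-1>I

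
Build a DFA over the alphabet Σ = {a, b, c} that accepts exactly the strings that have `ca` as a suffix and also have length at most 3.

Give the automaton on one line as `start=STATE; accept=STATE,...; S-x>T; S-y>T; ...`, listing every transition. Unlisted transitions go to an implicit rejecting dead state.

Run two small machines in parallel and take their product. One (3 states) tracks how much of the suffix `ca` has currently been matched; the other (5 states) tracks the input length, saturating at 4. Each combined state is a pair, one component from each; accept when both components accept.
A 12-state machine:
          a    b    c  
>  s0     s1   s1   s2 
   s1     s3   s3   s4 
   s2     s5   s3   s4 
   s3     s6   s6   s7 
   s4     s8   s6   s7 
 * s5     s6   s6   s7 
   s6     s9   s9  s10 
   s7    s11   s9  s10 
 * s8     s9   s9  s10 
   s9     s9   s9  s10 
   s10   s11   s9  s10 
   s11    s9   s9  s10 
(> = start, * = accepting)

start=s0; accept=s5,s8; s0-a>s1; s0-b>s1; s0-c>s2; s1-a>s3; s1-b>s3; s1-c>s4; s2-a>s5; s2-b>s3; s2-c>s4; s3-a>s6; s3-b>s6; s3-c>s7; s4-a>s8; s4-b>s6; s4-c>s7; s5-a>s6; s5-b>s6; s5-c>s7; s6-a>s9; s6-b>s9; s6-c>s10; s7-a>s11; s7-b>s9; s7-c>s10; s8-a>s9; s8-b>s9; s8-c>s10; s9-a>s9; s9-b>s9; s9-c>s10; s10-a>s11; s10-b>s9; s10-c>s10; s11-a>s9; s11-b>s9; s11-c>s10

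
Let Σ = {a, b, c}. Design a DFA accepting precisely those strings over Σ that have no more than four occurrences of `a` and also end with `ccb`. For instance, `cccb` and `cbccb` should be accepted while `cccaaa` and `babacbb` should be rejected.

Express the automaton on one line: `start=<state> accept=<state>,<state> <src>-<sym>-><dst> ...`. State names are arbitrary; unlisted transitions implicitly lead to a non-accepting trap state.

Build one automaton per condition and run them in lockstep. One (6 states) tracks the count of `a`s, saturating at 5; the other (4 states) tracks how much of the suffix `ccb` has currently been matched. Each combined state is a pair, one component from each; accept when both components accept.
With 24 states:
          a    b    c  
>  q0     q1   q0   q2 
   q1     q3   q1   q4 
   q2     q1   q0   q5 
   q3     q6   q3   q7 
   q4     q3   q1   q8 
   q5     q1   q9   q5 
   q6    q10   q6  q11 
   q7     q6   q3  q12 
   q8     q3  q13   q8 
 * q9     q1   q0   q2 
   q10   q14  q10  q15 
   q11   q10   q6  q16 
   q12    q6  q17  q12 
 * q13    q3   q1   q4 
   q14   q14  q14  q18 
   q15   q14  q10  q19 
   q16   q10  q20  q16 
 * q17    q6   q3   q7 
   q18   q14  q14  q21 
   q19   q14  q22  q19 
 * q20   q10   q6  q11 
   q21   q14  q23  q21 
 * q22   q14  q10  q15 
   q23   q14  q14  q18 
(> = start, * = accepting)

start=q0 accept=q9,q13,q17,q20,q22 q0-a->q1 q0-b->q0 q0-c->q2 q1-a->q3 q1-b->q1 q1-c->q4 q2-a->q1 q2-b->q0 q2-c->q5 q3-a->q6 q3-b->q3 q3-c->q7 q4-a->q3 q4-b->q1 q4-c->q8 q5-a->q1 q5-b->q9 q5-c->q5 q6-a->q10 q6-b->q6 q6-c->q11 q7-a->q6 q7-b->q3 q7-c->q12 q8-a->q3 q8-b->q13 q8-c->q8 q9-a->q1 q9-b->q0 q9-c->q2 q10-a->q14 q10-b->q10 q10-c->q15 q11-a->q10 q11-b->q6 q11-c->q16 q12-a->q6 q12-b->q17 q12-c->q12 q13-a->q3 q13-b->q1 q13-c->q4 q14-a->q14 q14-b->q14 q14-c->q18 q15-a->q14 q15-b->q10 q15-c->q19 q16-a->q10 q16-b->q20 q16-c->q16 q17-a->q6 q17-b->q3 q17-c->q7 q18-a->q14 q18-b->q14 q18-c->q21 q19-a->q14 q19-b->q22 q19-c->q19 q20-a->q10 q20-b->q6 q20-c->q11 q21-a->q14 q21-b->q23 q21-c->q21 q22-a->q14 q22-b->q10 q22-c->q15 q23-a->q14 q23-b->q14 q23-c->q18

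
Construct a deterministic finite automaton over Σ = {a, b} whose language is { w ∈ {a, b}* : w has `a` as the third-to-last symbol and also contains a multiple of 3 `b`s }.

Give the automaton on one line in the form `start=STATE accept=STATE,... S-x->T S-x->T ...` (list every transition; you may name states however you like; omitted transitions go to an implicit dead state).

start=q0 accept=q6,q9,q12,q13 q0-a->q1 q0-b->q2 q1-a->q3 q1-b->q2 q2-a->q4 q2-b->q5 q3-a->q6 q3-b->q2 q4-a->q4 q4-b->q7 q5-a->q8 q5-b->q0 q6-a->q6 q6-b->q2 q7-a->q8 q7-b->q9 q8-a->q10 q8-b->q11 q9-a->q1 q9-b->q2 q10-a->q10 q10-b->q12 q11-a->q13 q11-b->q2 q12-a->q13 q12-b->q2 q13-a->q3 q13-b->q2

Run two small machines in parallel and take their product. The first has 15 states tracking the last 3 symbols read; the second has 3 states tracking the count of `b`s modulo 3. A product state is a pair (one from each), accepting exactly when both do. After merging equivalent states the machine shrinks.
With 14 states:
          a    b  
>  q0     q1   q2 
   q1     q3   q2 
   q2     q4   q5 
   q3     q6   q2 
   q4     q4   q7 
   q5     q8   q0 
 * q6     q6   q2 
   q7     q8   q9 
   q8    q10  q11 
 * q9     q1   q2 
   q10   q10  q12 
   q11   q13   q2 
 * q12   q13   q2 
 * q13    q3   q2 
(> = start, * = accepting)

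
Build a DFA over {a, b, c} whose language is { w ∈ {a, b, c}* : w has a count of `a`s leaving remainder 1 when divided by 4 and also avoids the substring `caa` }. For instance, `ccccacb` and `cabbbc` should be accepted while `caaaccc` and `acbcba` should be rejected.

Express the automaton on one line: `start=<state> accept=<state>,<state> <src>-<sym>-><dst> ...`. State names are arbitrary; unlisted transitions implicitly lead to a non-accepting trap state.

start=S0 accept=S1,S4,S5 S0-a->S1 S0-b->S0 S0-c->S2 S1-a->S3 S1-b->S1 S1-c->S4 S2-a->S5 S2-b->S0 S2-c->S2 S3-a->S6 S3-b->S3 S3-c->S7 S4-a->S8 S4-b->S1 S4-c->S4 S5-a->S9 S5-b->S1 S5-c->S4 S6-a->S0 S6-b->S6 S6-c->S10 S7-a->S11 S7-b->S3 S7-c->S7 S8-a->S9 S8-b->S3 S8-c->S7 S9-a->S9 S9-b->S9 S9-c->S9 S10-a->S12 S10-b->S6 S10-c->S10 S11-a->S9 S11-b->S6 S11-c->S10 S12-a->S9 S12-b->S0 S12-c->S2

Build one automaton per condition and run them in lockstep. One (4 states) tracks the count of `a`s modulo 4; the other (4 states) tracks partial matches of the forbidden pattern `caa`. Each combined state is a pair, one component from each; accept when both components accept. After merging equivalent states the machine shrinks.
          a    b    c  
>  S0     S1   S0   S2 
 * S1     S3   S1   S4 
   S2     S5   S0   S2 
   S3     S6   S3   S7 
 * S4     S8   S1   S4 
 * S5     S9   S1   S4 
   S6     S0   S6  S10 
   S7    S11   S3   S7 
   S8     S9   S3   S7 
   S9     S9   S9   S9 
   S10   S12   S6  S10 
   S11    S9   S6  S10 
   S12    S9   S0   S2 
(> = start, * = accepting)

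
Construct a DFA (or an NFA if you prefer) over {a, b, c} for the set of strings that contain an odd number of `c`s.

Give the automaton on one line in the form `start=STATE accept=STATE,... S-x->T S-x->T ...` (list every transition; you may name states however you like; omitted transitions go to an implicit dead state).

start=s0 accept=s1 s0-a->s0 s0-b->s0 s0-c->s1 s1-a->s1 s1-b->s1 s1-c->s0

Keep the running count of `c`s modulo 2: each `c` advances along the cycle s0 → s1 → s0 while other symbols loop. Accept at s1.
2 states suffice.
        a   b   c  
>  s0   s0  s0  s1 
 * s1   s1  s1  s0 
(> = start, * = accepting)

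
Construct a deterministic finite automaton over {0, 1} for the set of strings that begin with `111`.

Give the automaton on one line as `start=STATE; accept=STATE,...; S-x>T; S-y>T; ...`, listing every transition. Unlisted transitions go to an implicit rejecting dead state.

Check the first 3 symbols one by one: q0 through q2 record how many have matched `111` so far; any wrong symbol goes to the dead state q4. After all 3 match we enter the accepting sink q3.
A 5-state machine:
        0   1  
>  q0   q4  q1 
   q1   q4  q2 
   q2   q4  q3 
 * q3   q3  q3 
   q4   q4  q4 
(> = start, * = accepting)

start=q0; accept=q3; q0-0>q4; q0-1>q1; q1-0>q4; q1-1>q2; q2-0>q4; q2-1>q3; q3-0>q3; q3-1>q3; q4-0>q4; q4-1>q4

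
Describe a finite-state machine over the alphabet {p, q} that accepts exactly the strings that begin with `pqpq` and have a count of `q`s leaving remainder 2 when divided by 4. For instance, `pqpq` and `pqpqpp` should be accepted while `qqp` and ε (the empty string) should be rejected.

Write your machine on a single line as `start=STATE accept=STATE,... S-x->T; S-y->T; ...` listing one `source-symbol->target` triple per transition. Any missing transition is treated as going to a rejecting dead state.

start=A; accept=I; A-p->B; A-q->C; B-p->D; B-q->E; C-p->C; C-q->F; D-p->D; D-q->C; E-p->G; E-q->F; F-p->F; F-q->H; G-p->C; G-q->I; H-p->H; H-q->D; I-p->I; I-q->J; J-p->J; J-q->K; K-p->K; K-q->L; L-p->L; L-q->I

Handle the two conditions separately and then intersect. The first has 6 states tracking whether the input so far still matches the prefix `pqpq`; the second has 4 states tracking the count of `q`s modulo 4. A product state is a pair (one from each), accepting exactly when both do.
A 12-state machine:
       p  q 
>  A   B  C 
   B   D  E 
   C   C  F 
   D   D  C 
   E   G  F 
   F   F  H 
   G   C  I 
   H   H  D 
 * I   I  J 
   J   J  K 
   K   K  L 
   L   L  I 
(> = start, * = accepting)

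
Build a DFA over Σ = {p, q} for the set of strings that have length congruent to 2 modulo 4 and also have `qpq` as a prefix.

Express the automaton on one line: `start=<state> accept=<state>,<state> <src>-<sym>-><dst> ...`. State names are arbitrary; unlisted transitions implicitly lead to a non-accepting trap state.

start=S0 accept=S10 S0-p->S1 S0-q->S2 S1-p->S3 S1-q->S3 S2-p->S4 S2-q->S3 S3-p->S5 S3-q->S5 S4-p->S5 S4-q->S6 S5-p->S7 S5-q->S7 S6-p->S8 S6-q->S8 S7-p->S1 S7-q->S1 S8-p->S9 S8-q->S9 S9-p->S10 S9-q->S10 S10-p->S6 S10-q->S6

Run two small machines in parallel and take their product. One (4 states) tracks the input length modulo 4; the other (5 states) tracks whether the input so far still matches the prefix `qpq`. Each combined state is a pair, one component from each; accept when both components accept.
11 states suffice.
          p    q  
>  S0     S1   S2 
   S1     S3   S3 
   S2     S4   S3 
   S3     S5   S5 
   S4     S5   S6 
   S5     S7   S7 
   S6     S8   S8 
   S7     S1   S1 
   S8     S9   S9 
   S9    S10  S10 
 * S10    S6   S6 
(> = start, * = accepting)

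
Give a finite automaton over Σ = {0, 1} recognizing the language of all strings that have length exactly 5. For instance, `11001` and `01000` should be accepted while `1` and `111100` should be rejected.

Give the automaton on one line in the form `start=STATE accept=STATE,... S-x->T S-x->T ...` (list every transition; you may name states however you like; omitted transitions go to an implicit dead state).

start=s0 accept=s5 s0-0->s1 s0-1->s1 s1-0->s2 s1-1->s2 s2-0->s3 s2-1->s3 s3-0->s4 s3-1->s4 s4-0->s5 s4-1->s5 s5-0->s6 s5-1->s6 s6-0->s6 s6-1->s6

Count input length up to 6: every symbol moves from s0 toward s6, which means 'more than 5' and absorbs. Accept from {s5}.
A 7-state machine:
        0   1  
>  s0   s1  s1 
   s1   s2  s2 
   s2   s3  s3 
   s3   s4  s4 
   s4   s5  s5 
 * s5   s6  s6 
   s6   s6  s6 
(> = start, * = accepting)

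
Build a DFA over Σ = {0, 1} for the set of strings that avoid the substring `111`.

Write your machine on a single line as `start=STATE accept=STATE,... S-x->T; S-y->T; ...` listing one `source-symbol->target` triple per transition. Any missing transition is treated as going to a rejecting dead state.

Track partial matches of the forbidden pattern `111`. State q3 is a dead state reached once `111` has occurred; every other state accepts. q0 means no part of `111` is currently matched.
        0   1  
>* q0   q0  q1 
 * q1   q0  q2 
 * q2   q0  q3 
   q3   q3  q3 
(> = start, * = accepting)

start=q0; accept=q0,q1,q2; q0-0->q0; q0-1->q1; q1-0->q0; q1-1->q2; q2-0->q0; q2-1->q3; q3-0->q3; q3-1->q3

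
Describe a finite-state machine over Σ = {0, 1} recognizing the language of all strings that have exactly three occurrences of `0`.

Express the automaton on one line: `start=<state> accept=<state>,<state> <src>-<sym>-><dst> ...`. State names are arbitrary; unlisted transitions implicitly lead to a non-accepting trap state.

start=S0 accept=S3 S0-0->S1 S0-1->S0 S1-0->S2 S1-1->S1 S2-0->S3 S2-1->S2 S3-0->S4 S3-1->S3 S4-0->S4 S4-1->S4

Only the number of `0`s matters, and only up to 4. Make a chain S0 → S1 → S2 → S3 → S4 advanced by each `0` (with S4 absorbing); every other symbol self-loops. The accepting set is {S3}.
5 states suffice.
        0   1  
>  S0   S1  S0 
   S1   S2  S1 
   S2   S3  S2 
 * S3   S4  S3 
   S4   S4  S4 
(> = start, * = accepting)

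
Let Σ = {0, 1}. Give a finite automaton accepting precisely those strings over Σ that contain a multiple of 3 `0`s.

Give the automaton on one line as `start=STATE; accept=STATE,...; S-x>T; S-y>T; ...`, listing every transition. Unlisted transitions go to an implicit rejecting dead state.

The only thing that matters is how many `0`s have appeared, reduced mod 3. Use one state per residue: S0 for 0, …, S2 for 2. Reading `0` moves to the next residue; anything else stays put. S0 is accepting.
With 3 states:
        0   1  
>* S0   S1  S0 
   S1   S2  S1 
   S2   S0  S2 
(> = start, * = accepting)

start=S0; accept=S0; S0-0>S1; S0-1>S0; S1-0>S2; S1-1>S1; S2-0>S0; S2-1>S2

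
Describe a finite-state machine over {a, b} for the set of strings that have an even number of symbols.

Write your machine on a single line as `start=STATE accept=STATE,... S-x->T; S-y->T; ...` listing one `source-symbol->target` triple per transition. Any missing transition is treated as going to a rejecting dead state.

Only the length mod 2 matters, so use a 2-cycle: from any state, every input symbol moves to the next state, wrapping q1 back to q0. Mark q0 accepting.
A 2-state machine:
        a   b  
>* q0   q1  q1 
   q1   q0  q0 
(> = start, * = accepting)

start=q0; accept=q0; q0-a->q1; q0-b->q1; q1-a->q0; q1-b->q0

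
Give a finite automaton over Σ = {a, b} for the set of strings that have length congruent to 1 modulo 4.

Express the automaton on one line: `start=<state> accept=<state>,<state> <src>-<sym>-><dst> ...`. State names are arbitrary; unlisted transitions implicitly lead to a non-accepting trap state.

start=S0 accept=S1 S0-a->S1 S0-b->S1 S1-a->S2 S1-b->S2 S2-a->S3 S2-b->S3 S3-a->S0 S3-b->S0

Only the length mod 4 matters, so use a 4-cycle: from any state, every input symbol moves to the next state, wrapping S3 back to S0. Mark S1 accepting.
A 4-state machine:
        a   b  
>  S0   S1  S1 
 * S1   S2  S2 
   S2   S3  S3 
   S3   S0  S0 
(> = start, * = accepting)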